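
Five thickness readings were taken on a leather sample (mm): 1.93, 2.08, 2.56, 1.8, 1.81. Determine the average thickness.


Sum = 1.93 + 2.08 + 2.56 + 1.8 + 1.81 = 10.18
Average = 10.18 / 5 = 2.04 mm


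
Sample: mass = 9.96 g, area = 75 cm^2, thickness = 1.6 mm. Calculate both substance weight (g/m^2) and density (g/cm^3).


SW = 9.96 / 75 x 10000 = 1328.0 g/m^2
Volume = 75 x 1.6 / 10 = 12.00 cm^3
Density = 9.96 / 12.00 = 0.830 g/cm^3


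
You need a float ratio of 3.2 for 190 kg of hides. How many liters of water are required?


Water = hide weight x target ratio
Water = 190 x 3.2 = 608.0 L


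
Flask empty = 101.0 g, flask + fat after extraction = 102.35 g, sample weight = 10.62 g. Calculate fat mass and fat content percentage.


Fat mass = 1.35 g
Fat content = 12.7%

Fat mass = 102.35 - 101.0 = 1.35 g
Fat% = 1.35 / 10.62 x 100 = 12.7%


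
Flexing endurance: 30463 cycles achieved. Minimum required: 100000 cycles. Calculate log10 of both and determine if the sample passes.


log10(30463) = 4.48
log10(100000) = 5.00
Passes: No


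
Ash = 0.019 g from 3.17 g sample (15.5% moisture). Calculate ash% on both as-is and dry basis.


As-is ash% = 0.019 / 3.17 x 100 = 0.60%
Dry mass = 3.17 x (100 - 15.5) / 100 = 2.67865 g
Dry-basis ash% = 0.019 / 2.67865 x 100 = 0.71%


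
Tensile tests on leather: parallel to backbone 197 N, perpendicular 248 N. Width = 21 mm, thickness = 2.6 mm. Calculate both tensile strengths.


Parallel = 3.61 N/mm^2
Perpendicular = 4.54 N/mm^2

Area = 21 x 2.6 = 54.6 mm^2
TS (parallel) = 197 / 54.6 = 3.61 N/mm^2
TS (perpendicular) = 248 / 54.6 = 4.54 N/mm^2


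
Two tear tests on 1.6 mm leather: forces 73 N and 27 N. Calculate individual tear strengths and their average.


Tear 1 = 73 / 1.6 = 45.6 N/mm
Tear 2 = 27 / 1.6 = 16.9 N/mm
Average = (45.6 + 16.9) / 2 = 31.3 N/mm


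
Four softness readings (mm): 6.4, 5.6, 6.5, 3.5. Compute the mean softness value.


5.50 mm

Sum = 6.4 + 5.6 + 6.5 + 3.5
Mean = 22.0 / 4 = 5.50 mm


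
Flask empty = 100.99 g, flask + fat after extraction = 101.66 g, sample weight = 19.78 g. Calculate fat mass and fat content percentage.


Fat mass = 101.66 - 100.99 = 0.67 g
Fat% = 0.67 / 19.78 x 100 = 3.4%


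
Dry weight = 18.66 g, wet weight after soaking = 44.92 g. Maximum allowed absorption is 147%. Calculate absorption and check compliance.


Absorption = 140.7%
Compliant: Yes


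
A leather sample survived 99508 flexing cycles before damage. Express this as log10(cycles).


log10(99508) = 5.00


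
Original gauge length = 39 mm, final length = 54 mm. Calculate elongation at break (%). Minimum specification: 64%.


Extension = 54 - 39 = 15 mm
Elongation = 15 / 39 x 100 = 38.5%
Minimum required: 64%
Meets specification: No


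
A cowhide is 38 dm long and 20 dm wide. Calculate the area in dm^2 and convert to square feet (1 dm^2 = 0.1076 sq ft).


760 dm^2
81.78 sq ft

Area = 38 x 20 = 760 dm^2
Conversion: 760 x 0.1076 = 81.78 sq ft


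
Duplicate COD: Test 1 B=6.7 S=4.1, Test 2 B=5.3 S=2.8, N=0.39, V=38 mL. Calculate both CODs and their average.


COD1 = 213.5 mg/L
COD2 = 205.3 mg/L
Average = 209.4 mg/L


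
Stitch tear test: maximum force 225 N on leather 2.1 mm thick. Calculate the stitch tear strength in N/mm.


107.1 N/mm

Stitch tear strength = force / thickness
STS = 225 / 2.1 = 107.1 N/mm


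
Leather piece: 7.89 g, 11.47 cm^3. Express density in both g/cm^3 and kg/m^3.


0.688 g/cm^3
688 kg/m^3


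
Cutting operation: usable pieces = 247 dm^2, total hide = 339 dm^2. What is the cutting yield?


72.9%

Yield = usable / total x 100
Yield = 247 / 339 x 100 = 72.9%


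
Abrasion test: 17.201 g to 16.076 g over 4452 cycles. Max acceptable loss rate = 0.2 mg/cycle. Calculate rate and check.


Rate = 0.253 mg/cycle
Passes: No


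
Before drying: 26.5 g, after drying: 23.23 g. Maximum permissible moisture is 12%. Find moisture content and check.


MC = (26.5 - 23.23) / 26.5 x 100 = 12.3%
Maximum: 12%
Acceptable: No


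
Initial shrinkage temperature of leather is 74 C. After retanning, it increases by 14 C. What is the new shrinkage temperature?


New Ts = 74 + 14 = 88 C


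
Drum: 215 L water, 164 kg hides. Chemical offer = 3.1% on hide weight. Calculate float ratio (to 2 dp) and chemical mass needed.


Float ratio = 215 / 164 = 1.31
Chemical = 164 x 3.1 / 100 = 5.084 kg


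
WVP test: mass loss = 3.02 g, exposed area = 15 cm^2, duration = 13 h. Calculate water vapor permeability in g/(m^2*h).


154.87 g/(m^2*h)

WVP = mass_loss / (area x time) x 10000
WVP = 3.02 / (15 x 13) x 10000
WVP = 3.02 / 195 x 10000 = 154.87 g/(m^2*h)


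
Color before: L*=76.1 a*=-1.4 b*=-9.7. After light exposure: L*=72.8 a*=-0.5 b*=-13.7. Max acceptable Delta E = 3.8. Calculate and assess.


Delta E = 5.26
Passes: No

dL = -3.3, da = 0.9, db = -4.0
dE = sqrt((-3.3)^2 + (0.9)^2 + (-4.0)^2) = 5.26
Max = 3.8
Passes: No


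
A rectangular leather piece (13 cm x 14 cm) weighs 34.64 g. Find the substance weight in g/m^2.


Area = 13 x 14 = 182 cm^2
SW = 34.64 / 182 x 10000 = 1903.3 g/m^2


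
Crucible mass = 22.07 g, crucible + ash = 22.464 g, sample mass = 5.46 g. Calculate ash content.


Ash mass = 0.394 g
Ash content = 7.22%


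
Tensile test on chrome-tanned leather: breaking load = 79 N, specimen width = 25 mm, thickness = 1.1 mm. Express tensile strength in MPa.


2.87 MPa

Cross-section = 25 x 1.1 = 27.5 mm^2
TS = 79 / 27.5 = 2.87 MPa
(1 N/mm^2 = 1 MPa)


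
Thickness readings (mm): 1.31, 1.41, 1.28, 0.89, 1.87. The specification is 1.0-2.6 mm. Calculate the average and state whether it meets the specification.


Average = 1.35 mm
Within specification: Yes

Sum = 6.76
Average = 6.76 / 5 = 1.35 mm
Specification range: 1.0 to 2.6 mm
Within spec: Yes


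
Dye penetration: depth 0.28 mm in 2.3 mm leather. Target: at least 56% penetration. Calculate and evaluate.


Penetration = 0.28 / 2.3 x 100 = 12.2%
Target: 56%
Meets target: No


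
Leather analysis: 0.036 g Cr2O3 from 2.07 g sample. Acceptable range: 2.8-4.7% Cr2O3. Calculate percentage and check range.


Cr2O3% = 0.036 / 2.07 x 100 = 1.74%
Acceptable range: 2.8 to 4.7%
Within range: No


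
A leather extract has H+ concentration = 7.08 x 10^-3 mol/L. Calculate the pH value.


pH = 2.15


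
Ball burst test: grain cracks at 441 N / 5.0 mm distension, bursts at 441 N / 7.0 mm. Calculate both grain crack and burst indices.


Crack index = 88.2 N/mm
Burst index = 63.0 N/mm

Crack index = 441 / 5.0 = 88.2 N/mm
Burst index = 441 / 7.0 = 63.0 N/mm


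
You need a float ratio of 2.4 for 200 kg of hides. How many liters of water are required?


480.0 L


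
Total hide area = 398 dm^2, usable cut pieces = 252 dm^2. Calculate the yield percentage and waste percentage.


Yield = 252 / 398 x 100 = 63.3%
Waste = 398 - 252 = 146 dm^2
Waste% = 100 - 63.3 = 36.7%


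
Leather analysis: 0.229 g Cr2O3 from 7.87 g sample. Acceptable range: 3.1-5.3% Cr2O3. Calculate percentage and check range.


Cr2O3 = 2.91%
Within range: No


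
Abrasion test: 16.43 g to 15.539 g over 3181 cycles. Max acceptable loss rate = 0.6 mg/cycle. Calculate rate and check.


Loss = 16.43 - 15.539 = 0.891 g
Rate = 0.891 g / 3181 cycles x 1000 = 0.280 mg/cycle
Max = 0.6 mg/cycle
Passes: Yes


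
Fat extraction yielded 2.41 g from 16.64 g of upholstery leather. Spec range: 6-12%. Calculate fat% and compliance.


Fat% = 2.41 / 16.64 x 100 = 14.5%
Spec range: 6-12%
Compliant: No


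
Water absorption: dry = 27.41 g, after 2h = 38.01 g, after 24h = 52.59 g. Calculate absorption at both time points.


2h absorption = 38.7%
24h absorption = 91.9%

WA (2h) = (38.01 - 27.41) / 27.41 x 100 = 38.7%
WA (24h) = (52.59 - 27.41) / 27.41 x 100 = 91.9%


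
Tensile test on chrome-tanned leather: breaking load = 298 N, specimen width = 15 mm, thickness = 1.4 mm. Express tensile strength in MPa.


Cross-section = 15 x 1.4 = 21.0 mm^2
TS = 298 / 21.0 = 14.19 MPa
(1 N/mm^2 = 1 MPa)


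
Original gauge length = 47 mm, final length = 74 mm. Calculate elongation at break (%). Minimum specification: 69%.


Elongation = 57.4%
Meets spec: No

Extension = 74 - 47 = 27 mm
Elongation = 27 / 47 x 100 = 57.4%
Minimum required: 69%
Meets specification: No


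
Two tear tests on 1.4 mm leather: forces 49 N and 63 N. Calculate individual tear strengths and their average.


Tear 1 = 35.0 N/mm
Tear 2 = 45.0 N/mm
Average = 40.0 N/mm

Tear 1 = 49 / 1.4 = 35.0 N/mm
Tear 2 = 63 / 1.4 = 45.0 N/mm
Average = (35.0 + 45.0) / 2 = 40.0 N/mm


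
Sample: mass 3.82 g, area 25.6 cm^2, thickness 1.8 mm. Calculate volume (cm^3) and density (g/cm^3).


Thickness in cm = 1.8 / 10 = 0.18 cm
Volume = 25.6 x 0.18 = 4.608 cm^3
Density = 3.82 / 4.608 = 0.829 g/cm^3


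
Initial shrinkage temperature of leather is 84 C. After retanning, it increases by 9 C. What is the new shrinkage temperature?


New Ts = 84 + 9 = 93 C


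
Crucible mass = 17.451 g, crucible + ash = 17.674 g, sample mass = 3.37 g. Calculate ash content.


Ash mass = 0.223 g
Ash content = 6.62%

Ash mass = 17.674 - 17.451 = 0.223 g
Ash% = 0.223 / 3.37 x 100 = 6.62%


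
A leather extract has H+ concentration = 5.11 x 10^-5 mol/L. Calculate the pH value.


pH = -log10[H+]
pH = -log10(5.11 x 10^-5) = 4.29


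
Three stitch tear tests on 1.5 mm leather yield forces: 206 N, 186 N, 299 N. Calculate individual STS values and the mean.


STS1 = 137.3 N/mm
STS2 = 124.0 N/mm
STS3 = 199.3 N/mm
Mean = 153.5 N/mm


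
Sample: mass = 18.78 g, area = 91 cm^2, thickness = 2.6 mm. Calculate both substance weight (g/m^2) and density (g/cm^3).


SW = 18.78 / 91 x 10000 = 2063.7 g/m^2
Volume = 91 x 2.6 / 10 = 23.66 cm^3
Density = 18.78 / 23.66 = 0.794 g/cm^3


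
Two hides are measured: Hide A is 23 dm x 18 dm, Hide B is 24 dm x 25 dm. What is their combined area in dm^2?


Hide A area = 23 x 18 = 414 dm^2
Hide B area = 24 x 25 = 600 dm^2
Total = 414 + 600 = 1014 dm^2


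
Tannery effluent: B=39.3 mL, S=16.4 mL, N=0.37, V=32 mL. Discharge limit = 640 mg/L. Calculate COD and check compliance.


COD = 2118.3 mg/L
Compliant: No

COD = (39.3 - 16.4) x 0.37 x 8000 / 32 = 2118.3 mg/L
Limit: 640 mg/L
Compliant: No


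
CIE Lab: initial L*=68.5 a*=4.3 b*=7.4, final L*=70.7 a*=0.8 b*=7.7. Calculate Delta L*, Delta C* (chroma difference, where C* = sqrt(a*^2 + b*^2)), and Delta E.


Delta L* = 2.2
Delta C* = -0.82
Delta E = 4.14

Delta L* = 70.7 - 68.5 = 2.2
C1* = sqrt((4.3)^2 + (7.4)^2) = 8.559
C2* = sqrt((0.8)^2 + (7.7)^2) = 7.741
Delta C* = 7.741 - 8.559 = -0.82
Delta E = sqrt((2.2)^2 + (-3.5)^2 + (0.3)^2) = 4.14


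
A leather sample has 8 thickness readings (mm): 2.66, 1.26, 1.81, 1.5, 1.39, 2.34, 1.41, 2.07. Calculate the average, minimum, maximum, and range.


Sum = 14.44
Average = 14.44 / 8 = 1.81 mm
Minimum = 1.26 mm
Maximum = 2.66 mm
Range = 2.66 - 1.26 = 1.40 mm


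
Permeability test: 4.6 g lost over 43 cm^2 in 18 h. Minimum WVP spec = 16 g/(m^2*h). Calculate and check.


WVP = 59.43 g/(m^2*h)
Meets specification: Yes

WVP = 4.6 / (43 x 18) x 10000 = 59.43 g/(m^2*h)
Minimum: 16 g/(m^2*h)
Meets spec: Yes


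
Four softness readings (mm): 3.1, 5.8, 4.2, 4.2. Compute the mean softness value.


4.33 mm


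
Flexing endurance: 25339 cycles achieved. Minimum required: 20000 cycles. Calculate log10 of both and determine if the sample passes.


log10(25339) = 4.40
log10(20000) = 4.30
Passes: Yes


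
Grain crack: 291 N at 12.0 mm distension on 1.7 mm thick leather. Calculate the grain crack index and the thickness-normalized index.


Crack index = 291 / 12.0 = 24.3 N/mm
Normalized = 24.3 / 1.7 = 14.3 N/mm per mm


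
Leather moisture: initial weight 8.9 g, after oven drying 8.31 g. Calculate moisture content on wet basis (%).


6.6%

Moisture = 8.9 - 8.31 = 0.59 g
MC = 0.59 / 8.9 x 100 = 6.6%


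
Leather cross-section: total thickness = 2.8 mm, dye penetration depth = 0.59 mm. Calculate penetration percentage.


Penetration% = 0.59 / 2.8 x 100
Penetration = 21.1%


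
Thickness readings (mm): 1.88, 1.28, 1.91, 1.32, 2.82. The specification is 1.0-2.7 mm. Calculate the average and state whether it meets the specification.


Average = 1.84 mm
Within specification: Yes


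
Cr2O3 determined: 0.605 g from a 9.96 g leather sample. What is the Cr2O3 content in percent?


6.07%


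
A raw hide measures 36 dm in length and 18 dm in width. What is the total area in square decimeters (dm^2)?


648 dm^2


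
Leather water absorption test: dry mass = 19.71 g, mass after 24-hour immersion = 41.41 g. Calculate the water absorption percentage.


110.1%

Water absorbed = 41.41 - 19.71 = 21.70 g
WA% = 21.70 / 19.71 x 100 = 110.1%


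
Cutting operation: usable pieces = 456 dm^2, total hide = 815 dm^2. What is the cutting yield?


Yield = usable / total x 100
Yield = 456 / 815 x 100 = 56.0%


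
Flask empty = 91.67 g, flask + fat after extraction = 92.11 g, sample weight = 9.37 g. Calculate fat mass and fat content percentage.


Fat mass = 0.44 g
Fat content = 4.7%

Fat mass = 92.11 - 91.67 = 0.44 g
Fat% = 0.44 / 9.37 x 100 = 4.7%


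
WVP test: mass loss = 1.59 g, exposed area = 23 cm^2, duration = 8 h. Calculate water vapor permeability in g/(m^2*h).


WVP = mass_loss / (area x time) x 10000
WVP = 1.59 / (23 x 8) x 10000
WVP = 1.59 / 184 x 10000 = 86.41 g/(m^2*h)


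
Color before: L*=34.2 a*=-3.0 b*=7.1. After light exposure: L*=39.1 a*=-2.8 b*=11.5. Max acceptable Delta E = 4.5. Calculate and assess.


Delta E = 6.59
Passes: No

dL = 4.9, da = 0.2, db = 4.4
dE = sqrt((4.9)^2 + (0.2)^2 + (4.4)^2) = 6.59
Max = 4.5
Passes: No


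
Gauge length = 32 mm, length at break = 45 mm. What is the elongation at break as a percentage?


Extension = 45 - 32 = 13 mm
Elongation = 13 / 32 x 100 = 40.6%


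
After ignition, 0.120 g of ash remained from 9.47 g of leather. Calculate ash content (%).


Ash% = 0.120 / 9.47 x 100
Ash% = 1.27%


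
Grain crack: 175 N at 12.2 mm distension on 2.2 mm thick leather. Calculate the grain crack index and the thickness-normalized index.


Crack index = 14.3 N/mm
Normalized index = 6.5 N/mm per mm


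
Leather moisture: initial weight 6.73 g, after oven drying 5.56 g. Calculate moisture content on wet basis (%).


Moisture = 6.73 - 5.56 = 1.17 g
MC = 1.17 / 6.73 x 100 = 17.4%


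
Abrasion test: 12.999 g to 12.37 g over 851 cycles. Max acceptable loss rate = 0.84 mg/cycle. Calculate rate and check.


Loss = 12.999 - 12.37 = 0.629 g
Rate = 0.629 g / 851 cycles x 1000 = 0.739 mg/cycle
Max = 0.84 mg/cycle
Passes: Yes


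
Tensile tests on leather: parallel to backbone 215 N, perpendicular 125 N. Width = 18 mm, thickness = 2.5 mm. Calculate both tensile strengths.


Area = 18 x 2.5 = 45.0 mm^2
TS (parallel) = 215 / 45.0 = 4.78 N/mm^2
TS (perpendicular) = 125 / 45.0 = 2.78 N/mm^2


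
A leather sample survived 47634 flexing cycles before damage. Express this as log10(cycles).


log10(47634) = 4.68


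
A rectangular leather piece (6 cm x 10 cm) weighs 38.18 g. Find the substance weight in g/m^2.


6363.3 g/m^2


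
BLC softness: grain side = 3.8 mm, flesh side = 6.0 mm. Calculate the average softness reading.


4.90 mm

Average = (3.8 + 6.0) / 2
Average = 4.90 mm


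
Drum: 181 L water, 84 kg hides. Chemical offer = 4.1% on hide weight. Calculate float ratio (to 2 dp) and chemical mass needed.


Float ratio = 181 / 84 = 2.15
Chemical = 84 x 4.1 / 100 = 3.444 kg


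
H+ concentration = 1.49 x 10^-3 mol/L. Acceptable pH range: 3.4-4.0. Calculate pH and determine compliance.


pH = 2.83
Compliant: No


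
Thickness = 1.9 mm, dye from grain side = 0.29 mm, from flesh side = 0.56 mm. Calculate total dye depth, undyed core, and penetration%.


Total dyed = 0.85 mm
Undyed core = 1.05 mm
Penetration = 44.7%


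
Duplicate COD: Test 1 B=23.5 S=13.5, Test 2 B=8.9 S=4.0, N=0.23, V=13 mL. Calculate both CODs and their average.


COD1 = (23.5 - 13.5) x 0.23 x 8000 / 13 = 1415.4 mg/L
COD2 = (8.9 - 4.0) x 0.23 x 8000 / 13 = 693.5 mg/L
Average = (1415.4 + 693.5) / 2 = 1054.5 mg/L


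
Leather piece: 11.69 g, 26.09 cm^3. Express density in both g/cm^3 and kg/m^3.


0.448 g/cm^3
448 kg/m^3

Density = 11.69 / 26.09 = 0.448 g/cm^3
Convert: 0.448 x 1000 = 448 kg/m^3


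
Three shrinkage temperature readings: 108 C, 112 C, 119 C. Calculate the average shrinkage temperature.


113.0 C

Average = (108 + 112 + 119) / 3
Average = 339 / 3 = 113.0 C


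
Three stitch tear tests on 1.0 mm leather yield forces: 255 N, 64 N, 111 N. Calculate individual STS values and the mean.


STS1 = 255 / 1.0 = 255.0 N/mm
STS2 = 64 / 1.0 = 64.0 N/mm
STS3 = 111 / 1.0 = 111.0 N/mm
Mean = (255.0 + 64.0 + 111.0) / 3 = 143.3 N/mm


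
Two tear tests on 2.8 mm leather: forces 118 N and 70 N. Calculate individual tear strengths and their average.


Tear 1 = 42.1 N/mm
Tear 2 = 25.0 N/mm
Average = 33.6 N/mm


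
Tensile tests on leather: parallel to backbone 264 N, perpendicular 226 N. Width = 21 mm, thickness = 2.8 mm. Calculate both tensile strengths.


Parallel = 4.49 N/mm^2
Perpendicular = 3.84 N/mm^2

Area = 21 x 2.8 = 58.8 mm^2
TS (parallel) = 264 / 58.8 = 4.49 N/mm^2
TS (perpendicular) = 226 / 58.8 = 3.84 N/mm^2


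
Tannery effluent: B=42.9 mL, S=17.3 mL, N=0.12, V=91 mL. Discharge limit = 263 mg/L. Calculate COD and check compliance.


COD = (42.9 - 17.3) x 0.12 x 8000 / 91 = 270.1 mg/L
Limit: 263 mg/L
Compliant: No


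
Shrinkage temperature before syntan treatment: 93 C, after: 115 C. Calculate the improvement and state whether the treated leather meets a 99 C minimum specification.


Improvement = 115 - 93 = 22 C
Spec check: 115 C >= 99 C? Yes


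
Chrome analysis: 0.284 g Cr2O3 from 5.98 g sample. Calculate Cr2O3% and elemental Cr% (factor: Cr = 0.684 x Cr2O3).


Cr2O3 = 4.75%
Cr = 3.25%

Cr2O3% = 0.284 / 5.98 x 100 = 4.75%
Cr% = 4.75 x 0.684 = 3.25%


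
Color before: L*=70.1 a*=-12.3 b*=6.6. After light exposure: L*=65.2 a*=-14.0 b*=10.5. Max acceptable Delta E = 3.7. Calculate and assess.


Delta E = 6.49
Passes: No


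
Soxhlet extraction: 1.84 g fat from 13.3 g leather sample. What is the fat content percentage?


13.8%

Fat content = 1.84 / 13.3 x 100
Fat = 13.8%


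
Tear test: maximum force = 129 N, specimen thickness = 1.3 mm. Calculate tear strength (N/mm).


Tear strength = force / thickness
Tear = 129 / 1.3 = 99.2 N/mm


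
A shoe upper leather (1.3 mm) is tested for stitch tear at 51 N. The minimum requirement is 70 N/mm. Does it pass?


STS = 39.2 N/mm
Passes: No


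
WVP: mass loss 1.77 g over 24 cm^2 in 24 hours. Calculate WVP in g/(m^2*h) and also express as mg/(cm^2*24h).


WVP = 30.73 g/(m^2*h)
Daily rate = 73.75 mg/(cm^2*24h)


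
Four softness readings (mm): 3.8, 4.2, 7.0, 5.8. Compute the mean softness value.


5.20 mm

Sum = 3.8 + 4.2 + 7.0 + 5.8
Mean = 20.8 / 4 = 5.20 mm


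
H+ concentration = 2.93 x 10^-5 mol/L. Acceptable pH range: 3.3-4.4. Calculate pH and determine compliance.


pH = 4.53
Compliant: No

pH = -log10(2.93 x 10^-5) = 4.53
Range: 3.3 to 4.4
Compliant: No


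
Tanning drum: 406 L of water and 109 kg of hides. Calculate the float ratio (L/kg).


Float ratio = water / hide weight
Ratio = 406 / 109 = 3.7


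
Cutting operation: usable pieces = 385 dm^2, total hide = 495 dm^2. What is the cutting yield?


77.8%

Yield = usable / total x 100
Yield = 385 / 495 x 100 = 77.8%


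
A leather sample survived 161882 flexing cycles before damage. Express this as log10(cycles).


5.21

log10(161882) = 5.21


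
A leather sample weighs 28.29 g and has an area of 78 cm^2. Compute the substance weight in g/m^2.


Substance weight = mass / area x 10000
SW = 28.29 / 78 x 10000
SW = 3626.9 g/m^2


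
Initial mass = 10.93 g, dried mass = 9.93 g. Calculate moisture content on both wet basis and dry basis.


Wet basis = 9.1%
Dry basis = 10.1%

Moisture lost = 10.93 - 9.93 = 1.00 g
Wet basis MC = 1.00 / 10.93 x 100 = 9.1%
Dry basis MC = 1.00 / 9.93 x 100 = 10.1%


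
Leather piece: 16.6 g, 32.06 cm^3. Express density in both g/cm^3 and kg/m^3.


0.518 g/cm^3
518 kg/m^3

Density = 16.6 / 32.06 = 0.518 g/cm^3
Convert: 0.518 x 1000 = 518 kg/m^3


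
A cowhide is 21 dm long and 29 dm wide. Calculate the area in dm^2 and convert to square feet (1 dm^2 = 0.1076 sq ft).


Area = 21 x 29 = 609 dm^2
Conversion: 609 x 0.1076 = 65.53 sq ft


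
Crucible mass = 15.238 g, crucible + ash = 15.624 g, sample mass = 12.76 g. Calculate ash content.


Ash mass = 15.624 - 15.238 = 0.386 g
Ash% = 0.386 / 12.76 x 100 = 3.03%


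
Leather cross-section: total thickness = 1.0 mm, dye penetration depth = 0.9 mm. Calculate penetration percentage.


Penetration% = 0.9 / 1.0 x 100
Penetration = 90.0%


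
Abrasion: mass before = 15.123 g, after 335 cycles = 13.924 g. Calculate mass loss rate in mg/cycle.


Mass loss = 15.123 - 13.924 = 1.199 g
Rate = 1.199 / 335 x 1000 = 3.579 mg/cycle


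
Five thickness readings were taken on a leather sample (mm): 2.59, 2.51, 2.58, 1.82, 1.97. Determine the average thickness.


Sum = 2.59 + 2.51 + 2.58 + 1.82 + 1.97 = 11.47
Average = 11.47 / 5 = 2.29 mm


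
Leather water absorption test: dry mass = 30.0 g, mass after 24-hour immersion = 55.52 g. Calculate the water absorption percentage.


85.1%

Water absorbed = 55.52 - 30.0 = 25.52 g
WA% = 25.52 / 30.0 x 100 = 85.1%


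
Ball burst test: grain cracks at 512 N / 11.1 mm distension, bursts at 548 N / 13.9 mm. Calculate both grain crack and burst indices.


Crack index = 512 / 11.1 = 46.1 N/mm
Burst index = 548 / 13.9 = 39.4 N/mm


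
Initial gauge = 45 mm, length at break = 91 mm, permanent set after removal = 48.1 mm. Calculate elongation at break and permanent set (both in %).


Elongation at break = (91 - 45) / 45 x 100 = 102.2%
Permanent set = (48.1 - 45) / 45 x 100 = 6.9%


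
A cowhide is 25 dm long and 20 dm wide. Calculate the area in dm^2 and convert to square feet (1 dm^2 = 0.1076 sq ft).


Area = 25 x 20 = 500 dm^2
Conversion: 500 x 0.1076 = 53.80 sq ft


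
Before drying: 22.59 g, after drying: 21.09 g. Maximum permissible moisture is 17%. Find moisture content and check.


MC = (22.59 - 21.09) / 22.59 x 100 = 6.6%
Maximum: 17%
Acceptable: Yes


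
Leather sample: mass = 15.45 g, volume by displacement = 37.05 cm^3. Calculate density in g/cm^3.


0.417 g/cm^3


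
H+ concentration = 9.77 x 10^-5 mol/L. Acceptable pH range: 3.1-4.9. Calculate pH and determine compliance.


pH = -log10(9.77 x 10^-5) = 4.01
Range: 3.1 to 4.9
Compliant: Yes


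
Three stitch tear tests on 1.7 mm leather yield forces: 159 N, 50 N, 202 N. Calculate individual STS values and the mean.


STS1 = 93.5 N/mm
STS2 = 29.4 N/mm
STS3 = 118.8 N/mm
Mean = 80.6 N/mm


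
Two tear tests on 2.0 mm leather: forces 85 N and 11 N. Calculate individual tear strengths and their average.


Tear 1 = 85 / 2.0 = 42.5 N/mm
Tear 2 = 11 / 2.0 = 5.5 N/mm
Average = (42.5 + 5.5) / 2 = 24.0 N/mm


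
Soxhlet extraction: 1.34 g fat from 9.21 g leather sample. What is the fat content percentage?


14.5%

Fat content = 1.34 / 9.21 x 100
Fat = 14.5%


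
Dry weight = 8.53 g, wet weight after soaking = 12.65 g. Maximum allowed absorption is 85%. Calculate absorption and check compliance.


WA = (12.65 - 8.53) / 8.53 x 100 = 48.3%
Maximum allowed: 85%
Compliant: Yes


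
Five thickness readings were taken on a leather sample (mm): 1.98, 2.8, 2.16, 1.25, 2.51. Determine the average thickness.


2.14 mm

Sum = 1.98 + 2.8 + 2.16 + 1.25 + 2.51 = 10.70
Average = 10.70 / 5 = 2.14 mm


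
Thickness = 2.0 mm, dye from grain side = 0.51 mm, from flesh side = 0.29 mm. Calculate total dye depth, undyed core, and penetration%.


Total dyed = 0.51 + 0.29 = 0.80 mm
Undyed core = 2.0 - 0.80 = 1.20 mm
Penetration = 0.80 / 2.0 x 100 = 40.0%


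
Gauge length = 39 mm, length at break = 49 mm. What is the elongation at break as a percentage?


25.6%

Extension = 49 - 39 = 10 mm
Elongation = 10 / 39 x 100 = 25.6%


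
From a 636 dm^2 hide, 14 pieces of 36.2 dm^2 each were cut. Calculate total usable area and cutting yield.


Total usable = 14 x 36.2 = 506.8 dm^2
Yield = 506.8 / 636 x 100 = 79.7%


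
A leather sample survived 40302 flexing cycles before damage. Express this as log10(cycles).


4.61

log10(40302) = 4.61


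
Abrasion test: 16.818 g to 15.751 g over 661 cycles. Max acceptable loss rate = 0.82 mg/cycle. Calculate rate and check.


Rate = 1.614 mg/cycle
Passes: No

Loss = 16.818 - 15.751 = 1.067 g
Rate = 1.067 g / 661 cycles x 1000 = 1.614 mg/cycle
Max = 0.82 mg/cycle
Passes: No


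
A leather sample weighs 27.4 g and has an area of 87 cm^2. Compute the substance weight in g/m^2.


Substance weight = mass / area x 10000
SW = 27.4 / 87 x 10000
SW = 3149.4 g/m^2


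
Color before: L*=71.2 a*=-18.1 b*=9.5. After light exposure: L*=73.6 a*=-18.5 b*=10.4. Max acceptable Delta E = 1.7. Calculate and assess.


dL = 2.4, da = -0.4, db = 0.9
dE = sqrt((2.4)^2 + (-0.4)^2 + (0.9)^2) = 2.59
Max = 1.7
Passes: No


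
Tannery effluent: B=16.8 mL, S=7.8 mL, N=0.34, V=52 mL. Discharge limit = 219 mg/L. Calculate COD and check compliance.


COD = 470.8 mg/L
Compliant: No

COD = (16.8 - 7.8) x 0.34 x 8000 / 52 = 470.8 mg/L
Limit: 219 mg/L
Compliant: No


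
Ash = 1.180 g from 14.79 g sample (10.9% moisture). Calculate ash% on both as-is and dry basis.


As-is ash% = 1.180 / 14.79 x 100 = 7.98%
Dry mass = 14.79 x (100 - 10.9) / 100 = 13.17789 g
Dry-basis ash% = 1.180 / 13.17789 x 100 = 8.95%


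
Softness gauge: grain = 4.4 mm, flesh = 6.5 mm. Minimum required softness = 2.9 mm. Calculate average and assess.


Average = (4.4 + 6.5) / 2 = 5.45 mm
Minimum = 2.9 mm
Meets requirement: Yes


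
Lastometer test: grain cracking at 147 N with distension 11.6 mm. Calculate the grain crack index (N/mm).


Grain crack index = force / distension
Index = 147 / 11.6 = 12.7 N/mm


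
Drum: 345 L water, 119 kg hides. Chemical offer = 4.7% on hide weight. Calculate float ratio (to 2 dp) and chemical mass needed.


Float ratio = 2.90
Chemical needed = 5.593 kg

Float ratio = 345 / 119 = 2.90
Chemical = 119 x 4.7 / 100 = 5.593 kg


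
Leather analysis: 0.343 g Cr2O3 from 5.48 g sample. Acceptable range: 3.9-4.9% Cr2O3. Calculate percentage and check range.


Cr2O3% = 0.343 / 5.48 x 100 = 6.26%
Acceptable range: 3.9 to 4.9%
Within range: No


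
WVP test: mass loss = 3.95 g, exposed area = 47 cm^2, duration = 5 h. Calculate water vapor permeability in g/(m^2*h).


WVP = mass_loss / (area x time) x 10000
WVP = 3.95 / (47 x 5) x 10000
WVP = 3.95 / 235 x 10000 = 168.09 g/(m^2*h)


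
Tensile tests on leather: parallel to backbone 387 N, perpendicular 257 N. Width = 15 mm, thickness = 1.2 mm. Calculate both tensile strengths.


Area = 15 x 1.2 = 18.0 mm^2
TS (parallel) = 387 / 18.0 = 21.50 N/mm^2
TS (perpendicular) = 257 / 18.0 = 14.28 N/mm^2


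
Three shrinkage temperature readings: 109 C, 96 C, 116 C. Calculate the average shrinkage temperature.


107.0 C


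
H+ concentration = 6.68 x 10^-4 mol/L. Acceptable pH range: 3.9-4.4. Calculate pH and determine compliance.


pH = -log10(6.68 x 10^-4) = 3.18
Range: 3.9 to 4.4
Compliant: No


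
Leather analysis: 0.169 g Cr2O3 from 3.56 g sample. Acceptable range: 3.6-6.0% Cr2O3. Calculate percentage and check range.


Cr2O3% = 0.169 / 3.56 x 100 = 4.75%
Acceptable range: 3.6 to 6.0%
Within range: Yes


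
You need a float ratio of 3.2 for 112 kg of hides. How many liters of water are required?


Water = hide weight x target ratio
Water = 112 x 3.2 = 358.4 L


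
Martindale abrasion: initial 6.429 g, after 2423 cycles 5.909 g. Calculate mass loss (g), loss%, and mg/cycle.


Loss = 6.429 - 5.909 = 0.520 g
Loss% = 0.520 / 6.429 x 100 = 8.09%
Rate = 0.520 / 2423 x 1000 = 0.215 mg/cycle


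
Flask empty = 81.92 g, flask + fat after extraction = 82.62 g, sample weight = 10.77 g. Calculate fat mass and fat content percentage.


Fat mass = 82.62 - 81.92 = 0.70 g
Fat% = 0.70 / 10.77 x 100 = 6.5%


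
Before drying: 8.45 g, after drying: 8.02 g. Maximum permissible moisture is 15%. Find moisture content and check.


Moisture content = 5.1%
Acceptable: Yes

MC = (8.45 - 8.02) / 8.45 x 100 = 5.1%
Maximum: 15%
Acceptable: Yes


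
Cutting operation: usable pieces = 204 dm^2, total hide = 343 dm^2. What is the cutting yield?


59.5%

Yield = usable / total x 100
Yield = 204 / 343 x 100 = 59.5%


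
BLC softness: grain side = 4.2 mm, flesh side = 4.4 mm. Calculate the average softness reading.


4.30 mm


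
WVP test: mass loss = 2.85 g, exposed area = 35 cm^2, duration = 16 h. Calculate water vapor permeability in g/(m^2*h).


50.89 g/(m^2*h)


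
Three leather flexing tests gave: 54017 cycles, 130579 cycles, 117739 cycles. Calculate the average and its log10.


Average = 100778 cycles
log10 = 5.00

Average = (54017 + 130579 + 117739) / 3 = 100778 cycles
log10(100778) = 5.00


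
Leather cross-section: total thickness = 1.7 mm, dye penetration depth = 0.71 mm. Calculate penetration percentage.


Penetration% = 0.71 / 1.7 x 100
Penetration = 41.8%


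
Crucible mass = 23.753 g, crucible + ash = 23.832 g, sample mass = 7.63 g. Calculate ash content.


Ash mass = 23.832 - 23.753 = 0.079 g
Ash% = 0.079 / 7.63 x 100 = 1.04%


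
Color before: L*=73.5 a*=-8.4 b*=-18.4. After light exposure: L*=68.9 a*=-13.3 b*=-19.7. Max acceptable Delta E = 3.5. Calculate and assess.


dL = -4.6, da = -4.9, db = -1.3
dE = sqrt((-4.6)^2 + (-4.9)^2 + (-1.3)^2) = 6.85
Max = 3.5
Passes: No


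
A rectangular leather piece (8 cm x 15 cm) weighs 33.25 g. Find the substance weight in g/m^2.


2770.8 g/m^2

Area = 8 x 15 = 120 cm^2
SW = 33.25 / 120 x 10000 = 2770.8 g/m^2


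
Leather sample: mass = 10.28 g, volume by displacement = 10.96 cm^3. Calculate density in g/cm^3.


0.938 g/cm^3

Density = mass / volume
Density = 10.28 / 10.96 = 0.938 g/cm^3


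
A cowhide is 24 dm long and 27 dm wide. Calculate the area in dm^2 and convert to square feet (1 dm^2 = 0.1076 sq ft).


648 dm^2
69.72 sq ft

Area = 24 x 27 = 648 dm^2
Conversion: 648 x 0.1076 = 69.72 sq ft


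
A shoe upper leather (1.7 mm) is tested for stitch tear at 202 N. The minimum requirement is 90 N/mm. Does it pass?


STS = 202 / 1.7 = 118.8 N/mm
Minimum required: 90 N/mm
Passes: Yes


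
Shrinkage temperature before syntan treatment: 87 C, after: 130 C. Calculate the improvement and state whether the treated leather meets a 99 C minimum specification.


Improvement = 130 - 87 = 43 C
Spec check: 130 C >= 99 C? Yes


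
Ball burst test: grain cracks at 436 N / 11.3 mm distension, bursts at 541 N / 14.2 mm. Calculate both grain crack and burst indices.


Crack index = 38.6 N/mm
Burst index = 38.1 N/mm


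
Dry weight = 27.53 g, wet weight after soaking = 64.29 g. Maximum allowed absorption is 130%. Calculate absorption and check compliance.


Absorption = 133.5%
Compliant: No

WA = (64.29 - 27.53) / 27.53 x 100 = 133.5%
Maximum allowed: 130%
Compliant: No


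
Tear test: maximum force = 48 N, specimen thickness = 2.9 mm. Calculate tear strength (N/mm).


16.6 N/mm

Tear strength = force / thickness
Tear = 48 / 2.9 = 16.6 N/mm


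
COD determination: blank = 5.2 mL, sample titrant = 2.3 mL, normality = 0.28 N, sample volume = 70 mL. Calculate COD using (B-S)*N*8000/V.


92.8 mg/L

COD = (5.2 - 2.3) x 0.28 x 8000 / 70
COD = 2.9 x 0.28 x 8000 / 70
COD = 92.8 mg/L


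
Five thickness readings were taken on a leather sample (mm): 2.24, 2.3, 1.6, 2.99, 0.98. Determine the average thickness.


Sum = 2.24 + 2.3 + 1.6 + 2.99 + 0.98 = 10.11
Average = 10.11 / 5 = 2.02 mm


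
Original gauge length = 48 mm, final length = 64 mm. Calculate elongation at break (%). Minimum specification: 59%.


Extension = 64 - 48 = 16 mm
Elongation = 16 / 48 x 100 = 33.3%
Minimum required: 59%
Meets specification: No


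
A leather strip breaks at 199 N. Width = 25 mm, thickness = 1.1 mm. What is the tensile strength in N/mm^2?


7.24 N/mm^2

Cross-sectional area = 25 x 1.1 = 27.5 mm^2
Tensile strength = 199 / 27.5 = 7.24 N/mm^2


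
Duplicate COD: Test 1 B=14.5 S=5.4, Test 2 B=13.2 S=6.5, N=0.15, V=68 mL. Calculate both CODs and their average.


COD1 = 160.6 mg/L
COD2 = 118.2 mg/L
Average = 139.4 mg/L


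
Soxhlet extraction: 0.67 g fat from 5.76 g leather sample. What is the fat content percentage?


Fat content = 0.67 / 5.76 x 100
Fat = 11.6%


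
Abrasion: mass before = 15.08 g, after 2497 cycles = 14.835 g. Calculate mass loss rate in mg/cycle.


0.098 mg/cycle

Mass loss = 15.08 - 14.835 = 0.245 g
Rate = 0.245 / 2497 x 1000 = 0.098 mg/cycle


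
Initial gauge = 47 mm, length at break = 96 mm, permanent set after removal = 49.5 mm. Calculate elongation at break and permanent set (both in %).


Elongation at break = (96 - 47) / 47 x 100 = 104.3%
Permanent set = (49.5 - 47) / 47 x 100 = 5.3%


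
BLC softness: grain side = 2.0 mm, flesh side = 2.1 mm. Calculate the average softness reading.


Average = (2.0 + 2.1) / 2
Average = 2.05 mm


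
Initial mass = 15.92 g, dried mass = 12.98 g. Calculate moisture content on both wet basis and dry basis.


Moisture lost = 15.92 - 12.98 = 2.94 g
Wet basis MC = 2.94 / 15.92 x 100 = 18.5%
Dry basis MC = 2.94 / 12.98 x 100 = 22.7%


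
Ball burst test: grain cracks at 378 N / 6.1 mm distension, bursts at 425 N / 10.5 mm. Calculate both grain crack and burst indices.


Crack index = 378 / 6.1 = 62.0 N/mm
Burst index = 425 / 10.5 = 40.5 N/mm


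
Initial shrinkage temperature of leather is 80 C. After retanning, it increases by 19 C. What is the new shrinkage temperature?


New Ts = 80 + 19 = 99 C


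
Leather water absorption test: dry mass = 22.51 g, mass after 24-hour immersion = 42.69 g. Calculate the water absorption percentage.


Water absorbed = 42.69 - 22.51 = 20.18 g
WA% = 20.18 / 22.51 x 100 = 89.6%


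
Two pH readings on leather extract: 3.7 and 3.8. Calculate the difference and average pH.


Difference = |3.7 - 3.8| = 0.1
Average = (3.7 + 3.8) / 2 = 3.75


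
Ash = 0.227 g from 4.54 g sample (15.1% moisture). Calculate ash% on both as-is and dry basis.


As-is ash = 5.00%
Dry-basis ash = 5.89%

As-is ash% = 0.227 / 4.54 x 100 = 5.00%
Dry mass = 4.54 x (100 - 15.1) / 100 = 3.85446 g
Dry-basis ash% = 0.227 / 3.85446 x 100 = 5.89%


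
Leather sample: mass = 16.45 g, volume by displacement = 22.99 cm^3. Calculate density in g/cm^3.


0.716 g/cm^3


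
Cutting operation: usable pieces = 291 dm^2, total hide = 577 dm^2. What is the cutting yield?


Yield = usable / total x 100
Yield = 291 / 577 x 100 = 50.4%


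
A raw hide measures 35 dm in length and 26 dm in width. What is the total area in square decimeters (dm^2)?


910 dm^2

Area = length x width
Area = 35 x 26 = 910 dm^2


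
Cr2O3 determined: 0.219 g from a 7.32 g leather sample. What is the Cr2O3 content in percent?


Cr2O3% = 0.219 / 7.32 x 100
Cr2O3% = 2.99%


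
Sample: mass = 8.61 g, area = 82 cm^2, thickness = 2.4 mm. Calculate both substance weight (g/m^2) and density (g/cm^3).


SW = 8.61 / 82 x 10000 = 1050.0 g/m^2
Volume = 82 x 2.4 / 10 = 19.68 cm^3
Density = 8.61 / 19.68 = 0.438 g/cm^3


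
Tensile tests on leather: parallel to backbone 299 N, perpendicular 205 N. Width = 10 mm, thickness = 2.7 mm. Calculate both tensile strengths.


Area = 10 x 2.7 = 27.0 mm^2
TS (parallel) = 299 / 27.0 = 11.07 N/mm^2
TS (perpendicular) = 205 / 27.0 = 7.59 N/mm^2


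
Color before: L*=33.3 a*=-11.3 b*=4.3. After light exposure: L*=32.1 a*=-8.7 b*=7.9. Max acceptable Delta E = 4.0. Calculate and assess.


dL = -1.2, da = 2.6, db = 3.6
dE = sqrt((-1.2)^2 + (2.6)^2 + (3.6)^2) = 4.60
Max = 4.0
Passes: No


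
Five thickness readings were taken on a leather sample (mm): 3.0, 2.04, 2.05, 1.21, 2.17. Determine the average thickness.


Sum = 3.0 + 2.04 + 2.05 + 1.21 + 2.17 = 10.47
Average = 10.47 / 5 = 2.09 mm


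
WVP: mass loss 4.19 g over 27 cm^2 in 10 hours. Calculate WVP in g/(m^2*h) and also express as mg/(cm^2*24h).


WVP = 4.19 / (27 x 10) x 10000 = 155.19 g/(m^2*h)
Mass loss in mg = 4.19 x 1000 = 4190 mg
Per cm^2 per 24h in mg: 4190 x 24 / (27 x 10) = 100560 / 270 = 372.44 mg/(cm^2*24h)


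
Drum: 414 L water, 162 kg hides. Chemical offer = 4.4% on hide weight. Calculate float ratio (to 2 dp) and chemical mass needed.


Float ratio = 414 / 162 = 2.56
Chemical = 162 x 4.4 / 100 = 7.128 kg


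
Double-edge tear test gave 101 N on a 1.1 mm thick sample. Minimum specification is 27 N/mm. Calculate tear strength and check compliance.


Tear strength = 91.8 N/mm
Compliant: Yes


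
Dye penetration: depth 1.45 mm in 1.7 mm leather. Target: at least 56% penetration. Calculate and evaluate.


Penetration = 85.3%
Meets target: Yes

Penetration = 1.45 / 1.7 x 100 = 85.3%
Target: 56%
Meets target: Yes


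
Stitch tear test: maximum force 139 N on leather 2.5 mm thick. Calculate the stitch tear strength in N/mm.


55.6 N/mm


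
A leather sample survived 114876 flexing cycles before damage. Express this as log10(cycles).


log10(114876) = 5.06


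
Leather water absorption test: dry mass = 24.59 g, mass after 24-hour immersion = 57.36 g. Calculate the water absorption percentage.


Water absorbed = 57.36 - 24.59 = 32.77 g
WA% = 32.77 / 24.59 x 100 = 133.3%


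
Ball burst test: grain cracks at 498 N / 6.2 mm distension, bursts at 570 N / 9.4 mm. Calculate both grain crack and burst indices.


Crack index = 498 / 6.2 = 80.3 N/mm
Burst index = 570 / 9.4 = 60.6 N/mm


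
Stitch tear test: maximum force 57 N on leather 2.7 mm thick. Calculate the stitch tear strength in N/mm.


Stitch tear strength = force / thickness
STS = 57 / 2.7 = 21.1 N/mm


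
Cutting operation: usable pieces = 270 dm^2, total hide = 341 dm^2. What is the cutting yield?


Yield = usable / total x 100
Yield = 270 / 341 x 100 = 79.2%


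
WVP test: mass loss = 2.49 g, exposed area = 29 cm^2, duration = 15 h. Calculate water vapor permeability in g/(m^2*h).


57.24 g/(m^2*h)


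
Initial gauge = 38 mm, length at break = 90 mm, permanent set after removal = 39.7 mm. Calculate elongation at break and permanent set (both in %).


Elongation at break = 136.8%
Permanent set = 4.5%

Elongation at break = (90 - 38) / 38 x 100 = 136.8%
Permanent set = (39.7 - 38) / 38 x 100 = 4.5%


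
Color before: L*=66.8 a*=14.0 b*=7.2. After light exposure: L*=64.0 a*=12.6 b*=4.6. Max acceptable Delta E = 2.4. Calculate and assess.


dL = -2.8, da = -1.4, db = -2.6
dE = sqrt((-2.8)^2 + (-1.4)^2 + (-2.6)^2) = 4.07
Max = 2.4
Passes: No


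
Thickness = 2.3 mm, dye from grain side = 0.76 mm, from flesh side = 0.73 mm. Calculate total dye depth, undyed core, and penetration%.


Total dyed = 1.49 mm
Undyed core = 0.81 mm
Penetration = 64.8%

Total dyed = 0.76 + 0.73 = 1.49 mm
Undyed core = 2.3 - 1.49 = 0.81 mm
Penetration = 1.49 / 2.3 x 100 = 64.8%


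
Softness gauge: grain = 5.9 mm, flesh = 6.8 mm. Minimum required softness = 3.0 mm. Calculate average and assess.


Average = (5.9 + 6.8) / 2 = 6.35 mm
Minimum = 3.0 mm
Meets requirement: Yes


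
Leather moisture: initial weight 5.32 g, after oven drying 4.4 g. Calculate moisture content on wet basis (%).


17.3%

Moisture = 5.32 - 4.4 = 0.92 g
MC = 0.92 / 5.32 x 100 = 17.3%
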